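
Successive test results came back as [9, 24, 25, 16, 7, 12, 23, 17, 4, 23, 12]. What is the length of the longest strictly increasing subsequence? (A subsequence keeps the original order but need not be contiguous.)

Let dp[i] be the length of the longest such subsequence ending at index i:
i:      1  2  3  4  5  6  7  8  9 10 11
a[i]:   9 24 25 16  7 12 23 17  4 23 12
dp:     1  2  3  2  1  2  3  3  1  4  2
Maximum dp value is 4.

4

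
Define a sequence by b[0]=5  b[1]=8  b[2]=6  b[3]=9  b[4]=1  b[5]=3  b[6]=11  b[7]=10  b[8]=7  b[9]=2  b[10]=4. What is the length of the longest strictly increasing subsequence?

4

Track the smallest tail for each achievable length (strict):
5 → extends → [5]
8 → extends → [5, 8]
6 → replaces 8 → [5, 6]
9 → extends → [5, 6, 9]
1 → replaces 5 → [1, 6, 9]
3 → replaces 6 → [1, 3, 9]
11 → extends → [1, 3, 9, 11]
10 → replaces 11 → [1, 3, 9, 10]
7 → replaces 9 → [1, 3, 7, 10]
2 → replaces 3 → [1, 2, 7, 10]
4 → replaces 7 → [1, 2, 4, 10]
Four tails, so the longest strictly increasing subsequence has length 4 (e.g. 5, 8, 9, 11).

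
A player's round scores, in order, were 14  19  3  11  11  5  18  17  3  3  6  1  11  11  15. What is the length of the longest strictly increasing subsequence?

Let dp[i] be the length of the longest such subsequence ending at index i:
i:      1  2  3  4  5  6  7  8  9 10 11 12 13 14 15
a[i]:  14 19  3 11 11  5 18 17  3  3  6  1 11 11 15
dp:     1  2  1  2  2  2  3  3  1  1  3  1  4  4  5
Maximum dp value is 5.

5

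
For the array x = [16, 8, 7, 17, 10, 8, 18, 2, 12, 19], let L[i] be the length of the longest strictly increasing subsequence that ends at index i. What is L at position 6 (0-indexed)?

3

dp[i] = 1 + max{dp[j] : j<i, x[j]<x[i]} (or 1 if no such j):
i:      0  1  2  3  4  5  6  7  8  9
x[i]:  16  8  7 17 10  8 18  2 12 19
dp:     1  1  1  2  2  2  3  1  3  4
At index 6 the value is 3.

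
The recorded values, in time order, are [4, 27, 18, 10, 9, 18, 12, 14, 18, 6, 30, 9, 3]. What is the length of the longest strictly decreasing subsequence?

6

Negate each value so 'decreasing' becomes 'increasing', then run patience tails on the negated sequence:
-4 → extends → [-4]
-27 → replaces -4 → [-27]
-18 → extends → [-27, -18]
-10 → extends → [-27, -18, -10]
-9 → extends → [-27, -18, -10, -9]
-18 → already a tail → [-27, -18, -10, -9]
-12 → replaces -10 → [-27, -18, -12, -9]
-14 → replaces -12 → [-27, -18, -14, -9]
-18 → already a tail → [-27, -18, -14, -9]
-6 → extends → [-27, -18, -14, -9, -6]
-30 → replaces -27 → [-30, -18, -14, -9, -6]
-9 → already a tail → [-30, -18, -14, -9, -6]
-3 → extends → [-30, -18, -14, -9, -6, -3]
Six tails, so the longest strictly decreasing subsequence of the original has length 6.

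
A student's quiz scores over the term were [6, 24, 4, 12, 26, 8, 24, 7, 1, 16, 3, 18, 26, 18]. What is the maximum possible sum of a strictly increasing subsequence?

Let S[i] be the best sum of a strictly increasing subsequence ending at i:
i:      1  2  3  4  5  6  7  8  9 10 11 12 13 14
a[i]:   6 24  4 12 26  8 24  7  1 16  3 18 26 18
S:      6 30  4 18 56 14 42 13  1 34  4 52 78 52
Maximum is 78 (e.g. 6 + 12 + 16 + 18 + 26).

78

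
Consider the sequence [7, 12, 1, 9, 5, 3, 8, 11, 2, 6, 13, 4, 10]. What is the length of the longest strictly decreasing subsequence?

Negate each value so 'decreasing' becomes 'increasing', then run patience tails on the negated sequence:
-7 → extends → [-7]
-12 → replaces -7 → [-12]
-1 → extends → [-12, -1]
-9 → replaces -1 → [-12, -9]
-5 → extends → [-12, -9, -5]
-3 → extends → [-12, -9, -5, -3]
-8 → replaces -5 → [-12, -9, -8, -3]
-11 → replaces -9 → [-12, -11, -8, -3]
-2 → extends → [-12, -11, -8, -3, -2]
-6 → replaces -3 → [-12, -11, -8, -6, -2]
-13 → replaces -12 → [-13, -11, -8, -6, -2]
-4 → replaces -2 → [-13, -11, -8, -6, -4]
-10 → replaces -8 → [-13, -11, -10, -6, -4]
Five tails, so the longest strictly decreasing subsequence of the original has length 5.

5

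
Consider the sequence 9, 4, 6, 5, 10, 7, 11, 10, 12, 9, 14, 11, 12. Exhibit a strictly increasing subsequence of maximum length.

4, 6, 10, 11, 12, 14

Patience tails give the LIS length; then backtrack through the dp parents:
9 → extends → [9]
4 → replaces 9 → [4]
6 → extends → [4, 6]
5 → replaces 6 → [4, 5]
10 → extends → [4, 5, 10]
7 → replaces 10 → [4, 5, 7]
11 → extends → [4, 5, 7, 11]
10 → replaces 11 → [4, 5, 7, 10]
12 → extends → [4, 5, 7, 10, 12]
9 → replaces 10 → [4, 5, 7, 9, 12]
14 → extends → [4, 5, 7, 9, 12, 14]
11 → replaces 12 → [4, 5, 7, 9, 11, 14]
12 → replaces 14 → [4, 5, 7, 9, 11, 12]
Length 6; one witness is 4, 6, 10, 11, 12, 14.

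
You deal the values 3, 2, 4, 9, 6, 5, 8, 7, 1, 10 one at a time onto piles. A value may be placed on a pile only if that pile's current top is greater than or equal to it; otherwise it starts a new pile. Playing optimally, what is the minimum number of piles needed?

The minimum number of non-increasing subsequences covering a sequence equals the length of its longest strictly increasing subsequence.
LIS length is 5 (e.g. 3, 4, 6, 8, 10), so 5 piles are needed.

5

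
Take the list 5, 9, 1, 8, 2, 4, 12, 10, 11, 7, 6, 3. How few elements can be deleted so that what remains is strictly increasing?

7

Fewest deletions = n − (longest strictly increasing subsequence).
i:      1  2  3  4  5  6  7  8  9 10 11 12
a[i]:   5  9  1  8  2  4 12 10 11  7  6  3
dp:     1  2  1  2  2  3  4  4  5  4  4  3
max dp = 5, so deletions = 12 − 5 = 7.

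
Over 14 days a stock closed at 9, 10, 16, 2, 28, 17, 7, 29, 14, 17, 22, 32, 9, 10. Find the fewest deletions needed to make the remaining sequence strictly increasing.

8

Fewest deletions = n − (longest strictly increasing subsequence).
Patience tails:
9 → extends → [9]
10 → extends → [9, 10]
16 → extends → [9, 10, 16]
2 → replaces 9 → [2, 10, 16]
28 → extends → [2, 10, 16, 28]
17 → replaces 28 → [2, 10, 16, 17]
7 → replaces 10 → [2, 7, 16, 17]
29 → extends → [2, 7, 16, 17, 29]
14 → replaces 16 → [2, 7, 14, 17, 29]
17 → already a tail → [2, 7, 14, 17, 29]
22 → replaces 29 → [2, 7, 14, 17, 22]
32 → extends → [2, 7, 14, 17, 22, 32]
9 → replaces 14 → [2, 7, 9, 17, 22, 32]
10 → replaces 17 → [2, 7, 9, 10, 22, 32]
Longest strictly increasing subsequence has length 6, so deletions = 14 − 6 = 8.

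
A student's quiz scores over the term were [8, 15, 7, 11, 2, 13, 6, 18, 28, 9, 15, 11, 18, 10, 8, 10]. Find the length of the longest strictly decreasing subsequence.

5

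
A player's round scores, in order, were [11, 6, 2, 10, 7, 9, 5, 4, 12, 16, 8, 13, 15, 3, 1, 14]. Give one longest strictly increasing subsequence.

6, 7, 9, 12, 13, 15

Patience tails give the LIS length; then backtrack through the dp parents:
11 → extends → [11]
6 → replaces 11 → [6]
2 → replaces 6 → [2]
10 → extends → [2, 10]
7 → replaces 10 → [2, 7]
9 → extends → [2, 7, 9]
5 → replaces 7 → [2, 5, 9]
4 → replaces 5 → [2, 4, 9]
12 → extends → [2, 4, 9, 12]
16 → extends → [2, 4, 9, 12, 16]
8 → replaces 9 → [2, 4, 8, 12, 16]
13 → replaces 16 → [2, 4, 8, 12, 13]
15 → extends → [2, 4, 8, 12, 13, 15]
3 → replaces 4 → [2, 3, 8, 12, 13, 15]
1 → replaces 2 → [1, 3, 8, 12, 13, 15]
14 → replaces 15 → [1, 3, 8, 12, 13, 14]
Length 6; one witness is 6, 7, 9, 12, 13, 15.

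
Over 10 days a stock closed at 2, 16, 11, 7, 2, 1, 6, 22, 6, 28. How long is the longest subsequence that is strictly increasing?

Track the smallest tail for each achievable length (strict):
2 → extends → [2]
16 → extends → [2, 16]
11 → replaces 16 → [2, 11]
7 → replaces 11 → [2, 7]
2 → already a tail → [2, 7]
1 → replaces 2 → [1, 7]
6 → replaces 7 → [1, 6]
22 → extends → [1, 6, 22]
6 → already a tail → [1, 6, 22]
28 → extends → [1, 6, 22, 28]
Four tails, so the longest strictly increasing subsequence has length 4 (e.g. 2, 16, 22, 28).

4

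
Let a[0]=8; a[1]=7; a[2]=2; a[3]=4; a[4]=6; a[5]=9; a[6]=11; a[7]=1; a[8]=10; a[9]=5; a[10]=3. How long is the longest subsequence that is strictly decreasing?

5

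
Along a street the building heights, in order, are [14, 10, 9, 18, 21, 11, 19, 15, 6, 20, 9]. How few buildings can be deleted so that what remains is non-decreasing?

7

Fewest deletions = n − (longest non-decreasing subsequence).
Patience tails:
14 → extends → [14]
10 → replaces 14 → [10]
9 → replaces 10 → [9]
18 → extends → [9, 18]
21 → extends → [9, 18, 21]
11 → replaces 18 → [9, 11, 21]
19 → replaces 21 → [9, 11, 19]
15 → replaces 19 → [9, 11, 15]
6 → replaces 9 → [6, 11, 15]
20 → extends → [6, 11, 15, 20]
9 → replaces 11 → [6, 9, 15, 20]
Longest non-decreasing subsequence has length 4, so deletions = 11 − 4 = 7.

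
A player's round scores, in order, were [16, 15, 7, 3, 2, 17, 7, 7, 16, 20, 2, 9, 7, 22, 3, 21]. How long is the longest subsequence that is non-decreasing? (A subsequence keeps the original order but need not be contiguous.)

6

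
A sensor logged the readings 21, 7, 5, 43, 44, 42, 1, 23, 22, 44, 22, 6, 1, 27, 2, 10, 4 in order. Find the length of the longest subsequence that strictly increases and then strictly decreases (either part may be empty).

8

inc[i] = longest strictly increasing subsequence ending at i; dec[i] = longest strictly decreasing subsequence starting at i:
i:      1  2  3  4  5  6  7  8  9 10 11 12 13 14 15 16 17
a[i]:  21  7  5 43 44 42  1 23 22 44 22  6  1 27  2 10  4
inc:    1  1  1  2  3  2  1  2  2  3  2  2  1  3  2  3  3
dec:    4  3  2  6  6  5  1  4  3  4  3  2  1  3  1  2  1
Best peak at i=5 (value 44): inc=3, dec=6, length 3+6−1 = 8.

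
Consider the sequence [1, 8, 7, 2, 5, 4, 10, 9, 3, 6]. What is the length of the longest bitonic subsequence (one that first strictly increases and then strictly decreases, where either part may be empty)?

6

inc[i] = longest strictly increasing subsequence ending at i; dec[i] = longest strictly decreasing subsequence starting at i:
i:      1  2  3  4  5  6  7  8  9 10
a[i]:   1  8  7  2  5  4 10  9  3  6
inc:    1  2  2  2  3  3  4  4  3  4
dec:    1  5  4  1  3  2  3  2  1  1
Best peak at i=2 (value 8): inc=2, dec=5, length 2+5−1 = 6.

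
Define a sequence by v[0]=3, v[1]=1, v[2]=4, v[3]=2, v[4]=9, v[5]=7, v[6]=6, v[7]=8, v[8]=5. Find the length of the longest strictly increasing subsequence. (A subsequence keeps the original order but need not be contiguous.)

4

Let dp[i] be the length of the longest such subsequence ending at index i:
i:     0 1 2 3 4 5 6 7 8
v[i]:  3 1 4 2 9 7 6 8 5
dp:    1 1 2 2 3 3 3 4 3
Maximum dp value is 4.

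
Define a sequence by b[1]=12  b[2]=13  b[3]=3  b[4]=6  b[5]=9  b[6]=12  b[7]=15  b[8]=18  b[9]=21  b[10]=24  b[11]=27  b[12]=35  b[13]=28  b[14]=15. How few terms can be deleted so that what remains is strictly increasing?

4

Fewest deletions = n − (longest strictly increasing subsequence).
i:      1  2  3  4  5  6  7  8  9 10 11 12 13 14
b[i]:  12 13  3  6  9 12 15 18 21 24 27 35 28 15
dp:     1  2  1  2  3  4  5  6  7  8  9 10 10  5
max dp = 10, so deletions = 14 − 10 = 4.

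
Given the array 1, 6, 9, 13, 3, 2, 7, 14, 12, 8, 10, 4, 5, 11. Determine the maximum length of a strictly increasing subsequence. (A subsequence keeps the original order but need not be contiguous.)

Track the smallest tail for each achievable length (strict):
1 → extends → [1]
6 → extends → [1, 6]
9 → extends → [1, 6, 9]
13 → extends → [1, 6, 9, 13]
3 → replaces 6 → [1, 3, 9, 13]
2 → replaces 3 → [1, 2, 9, 13]
7 → replaces 9 → [1, 2, 7, 13]
14 → extends → [1, 2, 7, 13, 14]
12 → replaces 13 → [1, 2, 7, 12, 14]
8 → replaces 12 → [1, 2, 7, 8, 14]
10 → replaces 14 → [1, 2, 7, 8, 10]
4 → replaces 7 → [1, 2, 4, 8, 10]
5 → replaces 8 → [1, 2, 4, 5, 10]
11 → extends → [1, 2, 4, 5, 10, 11]
Six tails, so the longest strictly increasing subsequence has length 6 (e.g. 1, 6, 7, 8, 10, 11).

6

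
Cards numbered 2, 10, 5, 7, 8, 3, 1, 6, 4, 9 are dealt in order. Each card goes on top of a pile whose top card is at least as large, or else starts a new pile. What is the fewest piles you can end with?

Place each on the leftmost legal pile:
2 → new pile 1 (tops now [2])
10 → new pile 2 (tops now [2, 10])
5 → pile 2 (tops now [2, 5])
7 → new pile 3 (tops now [2, 5, 7])
8 → new pile 4 (tops now [2, 5, 7, 8])
3 → pile 2 (tops now [2, 3, 7, 8])
1 → pile 1 (tops now [1, 3, 7, 8])
6 → pile 3 (tops now [1, 3, 6, 8])
4 → pile 3 (tops now [1, 3, 4, 8])
9 → new pile 5 (tops now [1, 3, 4, 8, 9])
Five piles.

5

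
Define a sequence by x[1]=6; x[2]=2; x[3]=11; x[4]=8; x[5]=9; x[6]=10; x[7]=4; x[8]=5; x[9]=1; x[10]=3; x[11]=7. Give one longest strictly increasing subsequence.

Patience tails give the LIS length; then backtrack through the dp parents:
6 → extends → [6]
2 → replaces 6 → [2]
11 → extends → [2, 11]
8 → replaces 11 → [2, 8]
9 → extends → [2, 8, 9]
10 → extends → [2, 8, 9, 10]
4 → replaces 8 → [2, 4, 9, 10]
5 → replaces 9 → [2, 4, 5, 10]
1 → replaces 2 → [1, 4, 5, 10]
3 → replaces 4 → [1, 3, 5, 10]
7 → replaces 10 → [1, 3, 5, 7]
Length 4; one witness is 6, 8, 9, 10.

6, 8, 9, 10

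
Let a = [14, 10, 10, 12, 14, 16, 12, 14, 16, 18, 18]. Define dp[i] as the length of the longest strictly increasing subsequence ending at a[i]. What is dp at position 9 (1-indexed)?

dp[i] = 1 + max{dp[j] : j<i, a[j]<a[i]} (or 1 if no such j):
i:      1  2  3  4  5  6  7  8  9 10 11
a[i]:  14 10 10 12 14 16 12 14 16 18 18
dp:     1  1  1  2  3  4  2  3  4  5  5
At index 9 the value is 4.

4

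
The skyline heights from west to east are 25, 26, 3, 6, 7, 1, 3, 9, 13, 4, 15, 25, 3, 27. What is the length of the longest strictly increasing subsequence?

Let dp[i] be the length of the longest such subsequence ending at index i:
i:      1  2  3  4  5  6  7  8  9 10 11 12 13 14
a[i]:  25 26  3  6  7  1  3  9 13  4 15 25  3 27
dp:     1  2  1  2  3  1  2  4  5  3  6  7  2  8
Maximum dp value is 8.

8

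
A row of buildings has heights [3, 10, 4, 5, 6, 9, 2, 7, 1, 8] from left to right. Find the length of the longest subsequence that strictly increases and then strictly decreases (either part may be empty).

7

inc[i] = longest strictly increasing subsequence ending at i; dec[i] = longest strictly decreasing subsequence starting at i:
i:      1  2  3  4  5  6  7  8  9 10
a[i]:   3 10  4  5  6  9  2  7  1  8
inc:    1  2  2  3  4  5  1  5  1  6
dec:    3  4  3  3  3  3  2  2  1  1
Best peak at i=6 (value 9): inc=5, dec=3, length 5+3−1 = 7.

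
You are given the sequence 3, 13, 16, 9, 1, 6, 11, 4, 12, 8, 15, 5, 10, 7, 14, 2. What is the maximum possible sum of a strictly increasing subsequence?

Let S[i] be the best sum of a strictly increasing subsequence ending at i:
i:      1  2  3  4  5  6  7  8  9 10 11 12 13 14 15 16
a[i]:   3 13 16  9  1  6 11  4 12  8 15  5 10  7 14  2
S:      3 16 32 12  1  9 23  7 35 17 50 12 27 19 49  3
Maximum is 50 (e.g. 3 + 9 + 11 + 12 + 15).

50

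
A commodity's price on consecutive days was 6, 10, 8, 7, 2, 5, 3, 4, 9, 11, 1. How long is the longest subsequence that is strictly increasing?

Let dp[i] be the length of the longest such subsequence ending at index i:
i:      1  2  3  4  5  6  7  8  9 10 11
a[i]:   6 10  8  7  2  5  3  4  9 11  1
dp:     1  2  2  2  1  2  2  3  4  5  1
Maximum dp value is 5.

5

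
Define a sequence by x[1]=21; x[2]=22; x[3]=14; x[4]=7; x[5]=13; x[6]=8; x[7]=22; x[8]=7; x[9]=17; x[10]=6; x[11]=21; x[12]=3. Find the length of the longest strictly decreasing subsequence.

7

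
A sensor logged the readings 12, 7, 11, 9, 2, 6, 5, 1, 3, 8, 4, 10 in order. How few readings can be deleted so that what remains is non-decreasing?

8

Fewest deletions = n − (longest non-decreasing subsequence).
Patience tails:
12 → extends → [12]
7 → replaces 12 → [7]
11 → extends → [7, 11]
9 → replaces 11 → [7, 9]
2 → replaces 7 → [2, 9]
6 → replaces 9 → [2, 6]
5 → replaces 6 → [2, 5]
1 → replaces 2 → [1, 5]
3 → replaces 5 → [1, 3]
8 → extends → [1, 3, 8]
4 → replaces 8 → [1, 3, 4]
10 → extends → [1, 3, 4, 10]
Longest non-decreasing subsequence has length 4, so deletions = 12 − 4 = 8.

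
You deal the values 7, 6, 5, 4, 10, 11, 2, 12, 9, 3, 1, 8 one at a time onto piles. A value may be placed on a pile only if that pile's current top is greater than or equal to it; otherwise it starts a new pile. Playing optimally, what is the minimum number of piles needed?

4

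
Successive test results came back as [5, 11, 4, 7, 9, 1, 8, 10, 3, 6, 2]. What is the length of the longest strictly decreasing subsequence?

5

Let dp[i] be the longest strictly decreasing subsequence ending at i:
i:      1  2  3  4  5  6  7  8  9 10 11
a[i]:   5 11  4  7  9  1  8 10  3  6  2
dp:     1  1  2  2  2  3  3  2  4  4  5
Maximum is 5.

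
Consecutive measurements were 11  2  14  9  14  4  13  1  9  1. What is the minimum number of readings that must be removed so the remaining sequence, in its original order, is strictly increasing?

Fewest deletions = n − (longest strictly increasing subsequence).
i:      1  2  3  4  5  6  7  8  9 10
a[i]:  11  2 14  9 14  4 13  1  9  1
dp:     1  1  2  2  3  2  3  1  3  1
max dp = 3, so deletions = 10 − 3 = 7.

7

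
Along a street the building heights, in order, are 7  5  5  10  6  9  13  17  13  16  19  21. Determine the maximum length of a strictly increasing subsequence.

7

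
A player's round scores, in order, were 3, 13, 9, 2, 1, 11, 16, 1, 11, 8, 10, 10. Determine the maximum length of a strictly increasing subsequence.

Let dp[i] be the length of the longest such subsequence ending at index i:
i:      1  2  3  4  5  6  7  8  9 10 11 12
a[i]:   3 13  9  2  1 11 16  1 11  8 10 10
dp:     1  2  2  1  1  3  4  1  3  2  3  3
Maximum dp value is 4.

4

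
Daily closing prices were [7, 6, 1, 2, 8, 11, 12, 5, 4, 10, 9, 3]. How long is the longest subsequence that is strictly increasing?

Track the smallest tail for each achievable length (strict):
7 → extends → [7]
6 → replaces 7 → [6]
1 → replaces 6 → [1]
2 → extends → [1, 2]
8 → extends → [1, 2, 8]
11 → extends → [1, 2, 8, 11]
12 → extends → [1, 2, 8, 11, 12]
5 → replaces 8 → [1, 2, 5, 11, 12]
4 → replaces 5 → [1, 2, 4, 11, 12]
10 → replaces 11 → [1, 2, 4, 10, 12]
9 → replaces 10 → [1, 2, 4, 9, 12]
3 → replaces 4 → [1, 2, 3, 9, 12]
Five tails, so the longest strictly increasing subsequence has length 5 (e.g. 1, 2, 8, 11, 12).

5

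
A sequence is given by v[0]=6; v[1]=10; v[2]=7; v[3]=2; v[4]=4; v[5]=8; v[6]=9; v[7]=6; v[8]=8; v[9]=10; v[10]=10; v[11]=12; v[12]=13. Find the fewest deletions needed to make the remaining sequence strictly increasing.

Fewest deletions = n − (longest strictly increasing subsequence).
i:      0  1  2  3  4  5  6  7  8  9 10 11 12
v[i]:   6 10  7  2  4  8  9  6  8 10 10 12 13
dp:     1  2  2  1  2  3  4  3  4  5  5  6  7
max dp = 7, so deletions = 13 − 7 = 6.

6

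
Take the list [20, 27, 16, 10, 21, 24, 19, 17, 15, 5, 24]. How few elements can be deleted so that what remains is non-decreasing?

7

Fewest deletions = n − (longest non-decreasing subsequence).
Patience tails:
20 → extends → [20]
27 → extends → [20, 27]
16 → replaces 20 → [16, 27]
10 → replaces 16 → [10, 27]
21 → replaces 27 → [10, 21]
24 → extends → [10, 21, 24]
19 → replaces 21 → [10, 19, 24]
17 → replaces 19 → [10, 17, 24]
15 → replaces 17 → [10, 15, 24]
5 → replaces 10 → [5, 15, 24]
24 → extends → [5, 15, 24, 24]
Longest non-decreasing subsequence has length 4, so deletions = 11 − 4 = 7.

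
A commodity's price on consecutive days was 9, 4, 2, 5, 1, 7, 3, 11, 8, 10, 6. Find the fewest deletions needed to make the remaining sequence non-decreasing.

Fewest deletions = n − (longest non-decreasing subsequence).
Patience tails:
9 → extends → [9]
4 → replaces 9 → [4]
2 → replaces 4 → [2]
5 → extends → [2, 5]
1 → replaces 2 → [1, 5]
7 → extends → [1, 5, 7]
3 → replaces 5 → [1, 3, 7]
11 → extends → [1, 3, 7, 11]
8 → replaces 11 → [1, 3, 7, 8]
10 → extends → [1, 3, 7, 8, 10]
6 → replaces 7 → [1, 3, 6, 8, 10]
Longest non-decreasing subsequence has length 5, so deletions = 11 − 5 = 6.

6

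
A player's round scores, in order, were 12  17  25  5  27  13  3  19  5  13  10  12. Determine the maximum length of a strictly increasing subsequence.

4

Track the smallest tail for each achievable length (strict):
12 → extends → [12]
17 → extends → [12, 17]
25 → extends → [12, 17, 25]
5 → replaces 12 → [5, 17, 25]
27 → extends → [5, 17, 25, 27]
13 → replaces 17 → [5, 13, 25, 27]
3 → replaces 5 → [3, 13, 25, 27]
19 → replaces 25 → [3, 13, 19, 27]
5 → replaces 13 → [3, 5, 19, 27]
13 → replaces 19 → [3, 5, 13, 27]
10 → replaces 13 → [3, 5, 10, 27]
12 → replaces 27 → [3, 5, 10, 12]
Four tails, so the longest strictly increasing subsequence has length 4 (e.g. 12, 17, 25, 27).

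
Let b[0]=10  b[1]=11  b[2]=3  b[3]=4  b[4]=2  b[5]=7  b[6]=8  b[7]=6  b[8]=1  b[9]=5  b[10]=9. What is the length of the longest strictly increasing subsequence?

5

Track the smallest tail for each achievable length (strict):
10 → extends → [10]
11 → extends → [10, 11]
3 → replaces 10 → [3, 11]
4 → replaces 11 → [3, 4]
2 → replaces 3 → [2, 4]
7 → extends → [2, 4, 7]
8 → extends → [2, 4, 7, 8]
6 → replaces 7 → [2, 4, 6, 8]
1 → replaces 2 → [1, 4, 6, 8]
5 → replaces 6 → [1, 4, 5, 8]
9 → extends → [1, 4, 5, 8, 9]
Five tails, so the longest strictly increasing subsequence has length 5 (e.g. 3, 4, 7, 8, 9).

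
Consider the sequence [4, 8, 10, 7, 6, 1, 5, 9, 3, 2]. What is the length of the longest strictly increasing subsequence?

Track the smallest tail for each achievable length (strict):
4 → extends → [4]
8 → extends → [4, 8]
10 → extends → [4, 8, 10]
7 → replaces 8 → [4, 7, 10]
6 → replaces 7 → [4, 6, 10]
1 → replaces 4 → [1, 6, 10]
5 → replaces 6 → [1, 5, 10]
9 → replaces 10 → [1, 5, 9]
3 → replaces 5 → [1, 3, 9]
2 → replaces 3 → [1, 2, 9]
Three tails, so the longest strictly increasing subsequence has length 3 (e.g. 4, 8, 10).

3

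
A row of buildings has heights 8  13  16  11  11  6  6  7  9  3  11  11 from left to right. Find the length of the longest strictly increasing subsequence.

Let dp[i] be the length of the longest such subsequence ending at index i:
i:      1  2  3  4  5  6  7  8  9 10 11 12
a[i]:   8 13 16 11 11  6  6  7  9  3 11 11
dp:     1  2  3  2  2  1  1  2  3  1  4  4
Maximum dp value is 4.

4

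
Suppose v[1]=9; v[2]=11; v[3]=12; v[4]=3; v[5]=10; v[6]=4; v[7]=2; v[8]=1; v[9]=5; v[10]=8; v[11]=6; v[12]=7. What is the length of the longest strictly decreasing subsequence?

5

Negate each value so 'decreasing' becomes 'increasing', then run patience tails on the negated sequence:
-9 → extends → [-9]
-11 → replaces -9 → [-11]
-12 → replaces -11 → [-12]
-3 → extends → [-12, -3]
-10 → replaces -3 → [-12, -10]
-4 → extends → [-12, -10, -4]
-2 → extends → [-12, -10, -4, -2]
-1 → extends → [-12, -10, -4, -2, -1]
-5 → replaces -4 → [-12, -10, -5, -2, -1]
-8 → replaces -5 → [-12, -10, -8, -2, -1]
-6 → replaces -2 → [-12, -10, -8, -6, -1]
-7 → replaces -6 → [-12, -10, -8, -7, -1]
Five tails, so the longest strictly decreasing subsequence of the original has length 5.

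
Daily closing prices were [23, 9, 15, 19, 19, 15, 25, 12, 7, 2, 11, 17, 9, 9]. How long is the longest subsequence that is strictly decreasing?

Negate each value so 'decreasing' becomes 'increasing', then run patience tails on the negated sequence:
-23 → extends → [-23]
-9 → extends → [-23, -9]
-15 → replaces -9 → [-23, -15]
-19 → replaces -15 → [-23, -19]
-19 → already a tail → [-23, -19]
-15 → extends → [-23, -19, -15]
-25 → replaces -23 → [-25, -19, -15]
-12 → extends → [-25, -19, -15, -12]
-7 → extends → [-25, -19, -15, -12, -7]
-2 → extends → [-25, -19, -15, -12, -7, -2]
-11 → replaces -7 → [-25, -19, -15, -12, -11, -2]
-17 → replaces -15 → [-25, -19, -17, -12, -11, -2]
-9 → replaces -2 → [-25, -19, -17, -12, -11, -9]
-9 → already a tail → [-25, -19, -17, -12, -11, -9]
Six tails, so the longest strictly decreasing subsequence of the original has length 6.

6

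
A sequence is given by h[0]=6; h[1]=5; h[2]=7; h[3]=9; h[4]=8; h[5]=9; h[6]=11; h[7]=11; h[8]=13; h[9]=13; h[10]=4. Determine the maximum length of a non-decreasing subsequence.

8

Track the smallest tail for each achievable length (allowing ties):
6 → extends → [6]
5 → replaces 6 → [5]
7 → extends → [5, 7]
9 → extends → [5, 7, 9]
8 → replaces 9 → [5, 7, 8]
9 → extends → [5, 7, 8, 9]
11 → extends → [5, 7, 8, 9, 11]
11 → extends → [5, 7, 8, 9, 11, 11]
13 → extends → [5, 7, 8, 9, 11, 11, 13]
13 → extends → [5, 7, 8, 9, 11, 11, 13, 13]
4 → replaces 5 → [4, 7, 8, 9, 11, 11, 13, 13]
Eight tails, so the longest non-decreasing subsequence has length 8 (e.g. 6, 7, 9, 9, 11, 11, 13, 13).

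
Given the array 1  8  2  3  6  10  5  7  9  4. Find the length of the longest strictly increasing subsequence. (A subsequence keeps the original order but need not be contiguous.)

Let dp[i] be the length of the longest such subsequence ending at index i:
i:      1  2  3  4  5  6  7  8  9 10
a[i]:   1  8  2  3  6 10  5  7  9  4
dp:     1  2  2  3  4  5  4  5  6  4
Maximum dp value is 6.

6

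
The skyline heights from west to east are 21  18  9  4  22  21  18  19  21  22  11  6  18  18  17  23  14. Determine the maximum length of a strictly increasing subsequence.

6

Track the smallest tail for each achievable length (strict):
21 → extends → [21]
18 → replaces 21 → [18]
9 → replaces 18 → [9]
4 → replaces 9 → [4]
22 → extends → [4, 22]
21 → replaces 22 → [4, 21]
18 → replaces 21 → [4, 18]
19 → extends → [4, 18, 19]
21 → extends → [4, 18, 19, 21]
22 → extends → [4, 18, 19, 21, 22]
11 → replaces 18 → [4, 11, 19, 21, 22]
6 → replaces 11 → [4, 6, 19, 21, 22]
18 → replaces 19 → [4, 6, 18, 21, 22]
18 → already a tail → [4, 6, 18, 21, 22]
17 → replaces 18 → [4, 6, 17, 21, 22]
23 → extends → [4, 6, 17, 21, 22, 23]
14 → replaces 17 → [4, 6, 14, 21, 22, 23]
Six tails, so the longest strictly increasing subsequence has length 6 (e.g. 9, 18, 19, 21, 22, 23).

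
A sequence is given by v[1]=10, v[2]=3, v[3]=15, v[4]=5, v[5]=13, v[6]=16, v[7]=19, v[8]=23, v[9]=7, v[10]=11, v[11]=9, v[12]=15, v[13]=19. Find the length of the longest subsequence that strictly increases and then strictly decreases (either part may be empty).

inc[i] = longest strictly increasing subsequence ending at i; dec[i] = longest strictly decreasing subsequence starting at i:
i:      1  2  3  4  5  6  7  8  9 10 11 12 13
v[i]:  10  3 15  5 13 16 19 23  7 11  9 15 19
inc:    1  1  2  2  3  4  5  6  3  4  4  5  6
dec:    2  1  4  1  3  3  3  3  1  2  1  1  1
Best peak at i=8 (value 23): inc=6, dec=3, length 6+3−1 = 8.

8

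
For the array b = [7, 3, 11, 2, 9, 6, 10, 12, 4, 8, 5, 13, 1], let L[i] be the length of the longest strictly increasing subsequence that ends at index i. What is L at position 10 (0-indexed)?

dp[i] = 1 + max{dp[j] : j<i, b[j]<b[i]} (or 1 if no such j):
i:      0  1  2  3  4  5  6  7  8  9 10 11 12
b[i]:   7  3 11  2  9  6 10 12  4  8  5 13  1
dp:     1  1  2  1  2  2  3  4  2  3  3  5  1
At index 10 the value is 3.

3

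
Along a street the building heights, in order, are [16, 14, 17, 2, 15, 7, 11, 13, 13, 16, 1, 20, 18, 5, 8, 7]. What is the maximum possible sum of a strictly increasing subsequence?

69

Let S[i] be the best sum of a strictly increasing subsequence ending at i:
i:      1  2  3  4  5  6  7  8  9 10 11 12 13 14 15 16
a[i]:  16 14 17  2 15  7 11 13 13 16  1 20 18  5  8  7
S:     16 14 33  2 29  9 20 33 33 49  1 69 67  7 17 14
Maximum is 69 (e.g. 2 + 7 + 11 + 13 + 16 + 20).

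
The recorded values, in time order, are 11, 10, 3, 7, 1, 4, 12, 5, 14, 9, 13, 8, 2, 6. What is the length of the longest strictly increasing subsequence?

Let dp[i] be the length of the longest such subsequence ending at index i:
i:      1  2  3  4  5  6  7  8  9 10 11 12 13 14
a[i]:  11 10  3  7  1  4 12  5 14  9 13  8  2  6
dp:     1  1  1  2  1  2  3  3  4  4  5  4  2  4
Maximum dp value is 5.

5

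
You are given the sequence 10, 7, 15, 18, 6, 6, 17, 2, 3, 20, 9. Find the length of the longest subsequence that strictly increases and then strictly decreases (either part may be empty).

inc[i] = longest strictly increasing subsequence ending at i; dec[i] = longest strictly decreasing subsequence starting at i:
i:      1  2  3  4  5  6  7  8  9 10 11
a[i]:  10  7 15 18  6  6 17  2  3 20  9
inc:    1  1  2  3  1  1  3  1  2  4  3
dec:    4  3  3  3  2  2  2  1  1  2  1
Best peak at i=4 (value 18): inc=3, dec=3, length 3+3−1 = 5.

5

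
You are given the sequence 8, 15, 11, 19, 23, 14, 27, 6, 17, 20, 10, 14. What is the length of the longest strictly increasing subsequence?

Track the smallest tail for each achievable length (strict):
8 → extends → [8]
15 → extends → [8, 15]
11 → replaces 15 → [8, 11]
19 → extends → [8, 11, 19]
23 → extends → [8, 11, 19, 23]
14 → replaces 19 → [8, 11, 14, 23]
27 → extends → [8, 11, 14, 23, 27]
6 → replaces 8 → [6, 11, 14, 23, 27]
17 → replaces 23 → [6, 11, 14, 17, 27]
20 → replaces 27 → [6, 11, 14, 17, 20]
10 → replaces 11 → [6, 10, 14, 17, 20]
14 → already a tail → [6, 10, 14, 17, 20]
Five tails, so the longest strictly increasing subsequence has length 5 (e.g. 8, 15, 19, 23, 27).

5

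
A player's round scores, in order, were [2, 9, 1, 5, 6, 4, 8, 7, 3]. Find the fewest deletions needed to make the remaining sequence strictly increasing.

5

Fewest deletions = n − (longest strictly increasing subsequence).
Patience tails:
2 → extends → [2]
9 → extends → [2, 9]
1 → replaces 2 → [1, 9]
5 → replaces 9 → [1, 5]
6 → extends → [1, 5, 6]
4 → replaces 5 → [1, 4, 6]
8 → extends → [1, 4, 6, 8]
7 → replaces 8 → [1, 4, 6, 7]
3 → replaces 4 → [1, 3, 6, 7]
Longest strictly increasing subsequence has length 4, so deletions = 9 − 4 = 5.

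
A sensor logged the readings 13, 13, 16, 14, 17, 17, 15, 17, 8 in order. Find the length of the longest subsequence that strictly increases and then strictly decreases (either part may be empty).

inc[i] = longest strictly increasing subsequence ending at i; dec[i] = longest strictly decreasing subsequence starting at i:
i:      1  2  3  4  5  6  7  8  9
a[i]:  13 13 16 14 17 17 15 17  8
inc:    1  1  2  2  3  3  3  4  1
dec:    2  2  3  2  3  3  2  2  1
Best peak at i=5 (value 17): inc=3, dec=3, length 3+3−1 = 5.

5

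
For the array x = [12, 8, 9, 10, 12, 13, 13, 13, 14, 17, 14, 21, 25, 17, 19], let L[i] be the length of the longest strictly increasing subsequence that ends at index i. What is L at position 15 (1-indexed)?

dp[i] = 1 + max{dp[j] : j<i, x[j]<x[i]} (or 1 if no such j):
i:      1  2  3  4  5  6  7  8  9 10 11 12 13 14 15
x[i]:  12  8  9 10 12 13 13 13 14 17 14 21 25 17 19
dp:     1  1  2  3  4  5  5  5  6  7  6  8  9  7  8
At index 15 the value is 8.

8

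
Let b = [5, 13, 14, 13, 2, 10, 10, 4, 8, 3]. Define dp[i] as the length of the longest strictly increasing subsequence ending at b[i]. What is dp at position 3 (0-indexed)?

2

dp[i] = 1 + max{dp[j] : j<i, b[j]<b[i]} (or 1 if no such j):
i:      0  1  2  3  4  5  6  7  8  9
b[i]:   5 13 14 13  2 10 10  4  8  3
dp:     1  2  3  2  1  2  2  2  3  2
At index 3 the value is 2.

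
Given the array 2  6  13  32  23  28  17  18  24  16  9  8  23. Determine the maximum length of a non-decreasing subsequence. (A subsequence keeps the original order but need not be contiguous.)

6

Let dp[i] be the length of the longest such subsequence ending at index i:
i:      1  2  3  4  5  6  7  8  9 10 11 12 13
a[i]:   2  6 13 32 23 28 17 18 24 16  9  8 23
dp:     1  2  3  4  4  5  4  5  6  4  3  3  6
Maximum dp value is 6.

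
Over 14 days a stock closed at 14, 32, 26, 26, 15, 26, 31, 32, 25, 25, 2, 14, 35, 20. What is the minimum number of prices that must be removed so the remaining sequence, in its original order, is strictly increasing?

8

Fewest deletions = n − (longest strictly increasing subsequence).
i:      1  2  3  4  5  6  7  8  9 10 11 12 13 14
a[i]:  14 32 26 26 15 26 31 32 25 25  2 14 35 20
dp:     1  2  2  2  2  3  4  5  3  3  1  2  6  3
max dp = 6, so deletions = 14 − 6 = 8.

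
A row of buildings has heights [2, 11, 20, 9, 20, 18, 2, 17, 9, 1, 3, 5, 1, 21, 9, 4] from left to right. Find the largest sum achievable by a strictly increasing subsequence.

Let S[i] be the best sum of a strictly increasing subsequence ending at i:
i:      1  2  3  4  5  6  7  8  9 10 11 12 13 14 15 16
a[i]:   2 11 20  9 20 18  2 17  9  1  3  5  1 21  9  4
S:      2 13 33 11 33 31  2 30 11  1  5 10  1 54 19  9
Maximum is 54 (e.g. 2 + 11 + 20 + 21).

54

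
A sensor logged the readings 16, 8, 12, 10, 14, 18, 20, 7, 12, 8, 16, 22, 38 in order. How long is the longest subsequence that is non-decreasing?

Let dp[i] be the length of the longest such subsequence ending at index i:
i:      1  2  3  4  5  6  7  8  9 10 11 12 13
a[i]:  16  8 12 10 14 18 20  7 12  8 16 22 38
dp:     1  1  2  2  3  4  5  1  3  2  4  6  7
Maximum dp value is 7.

7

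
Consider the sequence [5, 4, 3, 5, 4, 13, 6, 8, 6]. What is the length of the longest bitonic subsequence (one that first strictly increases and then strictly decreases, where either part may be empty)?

5

inc[i] = longest strictly increasing subsequence ending at i; dec[i] = longest strictly decreasing subsequence starting at i:
i:      1  2  3  4  5  6  7  8  9
a[i]:   5  4  3  5  4 13  6  8  6
inc:    1  1  1  2  2  3  3  4  3
dec:    3  2  1  2  1  3  1  2  1
Best peak at i=6 (value 13): inc=3, dec=3, length 3+3−1 = 5.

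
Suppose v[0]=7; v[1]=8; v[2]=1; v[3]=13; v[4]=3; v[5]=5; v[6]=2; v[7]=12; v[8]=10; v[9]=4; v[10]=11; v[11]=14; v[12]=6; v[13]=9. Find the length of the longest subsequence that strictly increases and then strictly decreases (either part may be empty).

inc[i] = longest strictly increasing subsequence ending at i; dec[i] = longest strictly decreasing subsequence starting at i:
i:      0  1  2  3  4  5  6  7  8  9 10 11 12 13
v[i]:   7  8  1 13  3  5  2 12 10  4 11 14  6  9
inc:    1  2  1  3  2  3  2  4  4  3  5  6  4  5
dec:    3  3  1  4  2  2  1  3  2  1  2  2  1  1
Best peak at i=11 (value 14): inc=6, dec=2, length 6+2−1 = 7.

7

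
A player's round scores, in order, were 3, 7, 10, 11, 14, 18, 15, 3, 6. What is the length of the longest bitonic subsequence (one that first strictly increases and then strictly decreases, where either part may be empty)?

inc[i] = longest strictly increasing subsequence ending at i; dec[i] = longest strictly decreasing subsequence starting at i:
i:      1  2  3  4  5  6  7  8  9
a[i]:   3  7 10 11 14 18 15  3  6
inc:    1  2  3  4  5  6  6  1  2
dec:    1  2  2  2  2  3  2  1  1
Best peak at i=6 (value 18): inc=6, dec=3, length 6+3−1 = 8.

8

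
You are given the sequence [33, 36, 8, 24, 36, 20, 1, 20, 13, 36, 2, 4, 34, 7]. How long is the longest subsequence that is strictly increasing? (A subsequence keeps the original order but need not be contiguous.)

Track the smallest tail for each achievable length (strict):
33 → extends → [33]
36 → extends → [33, 36]
8 → replaces 33 → [8, 36]
24 → replaces 36 → [8, 24]
36 → extends → [8, 24, 36]
20 → replaces 24 → [8, 20, 36]
1 → replaces 8 → [1, 20, 36]
20 → already a tail → [1, 20, 36]
13 → replaces 20 → [1, 13, 36]
36 → already a tail → [1, 13, 36]
2 → replaces 13 → [1, 2, 36]
4 → replaces 36 → [1, 2, 4]
34 → extends → [1, 2, 4, 34]
7 → replaces 34 → [1, 2, 4, 7]
Four tails, so the longest strictly increasing subsequence has length 4 (e.g. 1, 2, 4, 34).

4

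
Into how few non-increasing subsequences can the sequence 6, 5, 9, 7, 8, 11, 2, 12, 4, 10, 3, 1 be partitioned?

Place each on the leftmost legal pile:
6 → new pile 1 (tops now [6])
5 → pile 1 (tops now [5])
9 → new pile 2 (tops now [5, 9])
7 → pile 2 (tops now [5, 7])
8 → new pile 3 (tops now [5, 7, 8])
11 → new pile 4 (tops now [5, 7, 8, 11])
2 → pile 1 (tops now [2, 7, 8, 11])
12 → new pile 5 (tops now [2, 7, 8, 11, 12])
4 → pile 2 (tops now [2, 4, 8, 11, 12])
10 → pile 4 (tops now [2, 4, 8, 10, 12])
3 → pile 2 (tops now [2, 3, 8, 10, 12])
1 → pile 1 (tops now [1, 3, 8, 10, 12])
Five piles.

5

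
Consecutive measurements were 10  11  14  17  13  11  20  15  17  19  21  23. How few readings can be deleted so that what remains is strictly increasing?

Fewest deletions = n − (longest strictly increasing subsequence).
i:      1  2  3  4  5  6  7  8  9 10 11 12
a[i]:  10 11 14 17 13 11 20 15 17 19 21 23
dp:     1  2  3  4  3  2  5  4  5  6  7  8
max dp = 8, so deletions = 12 − 8 = 4.

4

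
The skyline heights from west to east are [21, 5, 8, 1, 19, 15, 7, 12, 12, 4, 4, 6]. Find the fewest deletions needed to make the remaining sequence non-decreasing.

Fewest deletions = n − (longest non-decreasing subsequence).
Patience tails:
21 → extends → [21]
5 → replaces 21 → [5]
8 → extends → [5, 8]
1 → replaces 5 → [1, 8]
19 → extends → [1, 8, 19]
15 → replaces 19 → [1, 8, 15]
7 → replaces 8 → [1, 7, 15]
12 → replaces 15 → [1, 7, 12]
12 → extends → [1, 7, 12, 12]
4 → replaces 7 → [1, 4, 12, 12]
4 → replaces 12 → [1, 4, 4, 12]
6 → replaces 12 → [1, 4, 4, 6]
Longest non-decreasing subsequence has length 4, so deletions = 12 − 4 = 8.

8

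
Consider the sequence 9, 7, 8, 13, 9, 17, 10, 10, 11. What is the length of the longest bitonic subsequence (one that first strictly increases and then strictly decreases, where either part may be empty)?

inc[i] = longest strictly increasing subsequence ending at i; dec[i] = longest strictly decreasing subsequence starting at i:
i:      1  2  3  4  5  6  7  8  9
a[i]:   9  7  8 13  9 17 10 10 11
inc:    1  1  2  3  3  4  4  4  5
dec:    2  1  1  2  1  2  1  1  1
Best peak at i=6 (value 17): inc=4, dec=2, length 4+2−1 = 5.

5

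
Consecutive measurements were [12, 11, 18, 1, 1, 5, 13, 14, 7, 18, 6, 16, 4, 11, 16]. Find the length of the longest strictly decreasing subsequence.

Let dp[i] be the longest strictly decreasing subsequence ending at i:
i:      1  2  3  4  5  6  7  8  9 10 11 12 13 14 15
a[i]:  12 11 18  1  1  5 13 14  7 18  6 16  4 11 16
dp:     1  2  1  3  3  3  2  2  3  1  4  2  5  3  2
Maximum is 5.

5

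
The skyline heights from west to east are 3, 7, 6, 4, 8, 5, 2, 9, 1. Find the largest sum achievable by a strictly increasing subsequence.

Let S[i] be the best sum of a strictly increasing subsequence ending at i:
i:      1  2  3  4  5  6  7  8  9
a[i]:   3  7  6  4  8  5  2  9  1
S:      3 10  9  7 18 12  2 27  1
Maximum is 27 (e.g. 3 + 7 + 8 + 9).

27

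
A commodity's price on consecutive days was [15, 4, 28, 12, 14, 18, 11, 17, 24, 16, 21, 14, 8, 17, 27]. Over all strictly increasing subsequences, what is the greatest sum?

Let S[i] be the best sum of a strictly increasing subsequence ending at i:
i:      1  2  3  4  5  6  7  8  9 10 11 12 13 14 15
a[i]:  15  4 28 12 14 18 11 17 24 16 21 14  8 17 27
S:     15  4 43 16 30 48 15 47 72 46 69 30 12 63 99
Maximum is 99 (e.g. 4 + 12 + 14 + 18 + 24 + 27).

99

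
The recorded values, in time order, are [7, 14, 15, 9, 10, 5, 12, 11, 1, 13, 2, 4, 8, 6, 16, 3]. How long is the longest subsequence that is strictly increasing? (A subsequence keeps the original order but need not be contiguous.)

6

Let dp[i] be the length of the longest such subsequence ending at index i:
i:      1  2  3  4  5  6  7  8  9 10 11 12 13 14 15 16
a[i]:   7 14 15  9 10  5 12 11  1 13  2  4  8  6 16  3
dp:     1  2  3  2  3  1  4  4  1  5  2  3  4  4  6  3
Maximum dp value is 6.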